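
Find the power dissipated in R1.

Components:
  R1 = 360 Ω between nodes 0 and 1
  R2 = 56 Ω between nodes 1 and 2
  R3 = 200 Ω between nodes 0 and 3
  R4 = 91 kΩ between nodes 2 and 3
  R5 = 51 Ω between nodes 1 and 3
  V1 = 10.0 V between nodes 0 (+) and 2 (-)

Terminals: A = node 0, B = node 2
Nodal analysis, taking node 2 as the 0 V reference.
Source V1 fixes V_0 = 10 V.
KCL at each unknown node (sum of currents leaving = 0; resistances in Ω):
  Node 1: (V_1 - 10)/360 + (V_1 - 0)/56 + (V_1 - V_3)/51 = 0
  Node 3: (V_3 - 10)/200 + (V_3 - 0)/91000 + (V_3 - V_1)/51 = 0
Collecting terms (coefficients in siemens):
  0.04024·V_1 - 0.01961·V_3 = 0.02778
  0.02462·V_3 - 0.01961·V_1 = 0.05
Determinant D = (0.04024)(0.02462) - (-0.01961)(-0.01961) = 0.0006063
V_1 = [(0.02778)(0.02462) - (-0.01961)(0.05)]/D = 2.745 V
V_3 = [(0.04024)(0.05) - (0.02778)(-0.01961)]/D = 4.217 V
I_R1 = (V_0 - V_1)/R1 = (10 - 2.745)/360 = 0.02015 A
P_R1 = I_R1² × R1 = (0.02015)² × 360 = 0.1462 W

Final answer: 0.1462 W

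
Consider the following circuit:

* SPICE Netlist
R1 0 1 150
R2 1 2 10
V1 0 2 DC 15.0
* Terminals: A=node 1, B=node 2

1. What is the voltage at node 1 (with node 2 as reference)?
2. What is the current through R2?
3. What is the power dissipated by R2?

Nodal analysis, taking node 2 as the 0 V reference.
Source V1 fixes V_0 = 15 V.
KCL at each unknown node (sum of currents leaving = 0; resistances in Ω):
  Node 1: (V_1 - 15)/150 + (V_1 - 0)/10 = 0
Collecting terms: 0.1067 × V_1 = 0.1  =>  V_1 = 0.9375 V
Part 1:
  Read off the nodal solution: V_1 = 0.9375 V
Part 2:
  I_R2 = (V_1 - V_2)/R2 = (0.9375 - 0)/10 = 0.09375 A
  Magnitude: I_R2 = 0.09375 A
Part 3:
  I_R2 = (V_1 - V_2)/R2 = (0.9375 - 0)/10 = 0.09375 A
  P_R2 = I_R2² × R2 = (0.09375)² × 10 = 0.08789 W

Final answers:
1. V_1 = 0.9375 V
2. I_R2 = 0.09375 A
3. P_R2 = 0.08789 W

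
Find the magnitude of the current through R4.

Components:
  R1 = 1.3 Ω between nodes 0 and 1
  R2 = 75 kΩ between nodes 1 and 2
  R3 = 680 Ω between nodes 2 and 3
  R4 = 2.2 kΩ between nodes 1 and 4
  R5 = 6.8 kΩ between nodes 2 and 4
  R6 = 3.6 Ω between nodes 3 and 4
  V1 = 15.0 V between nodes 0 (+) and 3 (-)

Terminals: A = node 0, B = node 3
Nodal analysis, taking node 3 as the 0 V reference.
Source V1 fixes V_0 = 15 V.
KCL at each unknown node (sum of currents leaving = 0; resistances in Ω):
  Node 1: (V_1 - 15)/1.3 + (V_1 - V_2)/75000 + (V_1 - V_4)/2200 = 0
  Node 2: (V_2 - V_1)/75000 + (V_2 - 0)/680 + (V_2 - V_4)/6800 = 0
  Node 4: (V_4 - V_1)/2200 + (V_4 - V_2)/6800 + (V_4 - 0)/3.6 = 0
Collecting terms (coefficients in siemens):
  0.7697·V_1 - 0.00001333·V_2 - 0.0004545·V_4 = 11.54
  0.001631·V_2 - 0.00001333·V_1 - 0.0001471·V_4 = 0
  0.2784·V_4 - 0.0004545·V_1 - 0.0001471·V_2 = 0
Solving these 3 simultaneous equations (Gaussian elimination) gives:
  V_1 = 14.99 V, V_2 = 0.1248 V, V_4 = 0.02454 V
I_R4 = (V_1 - V_4)/R4 = (14.99 - 0.02454)/2200 = 0.006803 A
|I_R4| = 0.006803 A

Final answer: |I_R4| = 0.006803 A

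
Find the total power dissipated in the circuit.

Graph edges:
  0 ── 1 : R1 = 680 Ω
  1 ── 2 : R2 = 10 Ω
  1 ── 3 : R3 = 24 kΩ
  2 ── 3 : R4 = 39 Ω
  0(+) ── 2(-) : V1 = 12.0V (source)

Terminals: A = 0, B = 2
Nodal analysis, taking node 2 as the 0 V reference.
Source V1 fixes V_0 = 12 V.
KCL at each unknown node (sum of currents leaving = 0; resistances in Ω):
  Node 1: (V_1 - 12)/680 + (V_1 - 0)/10 + (V_1 - V_3)/24000 = 0
  Node 3: (V_3 - V_1)/24000 + (V_3 - 0)/39 = 0
Collecting terms (coefficients in siemens):
  0.1015·V_1 - 0.00004167·V_3 = 0.01765
  0.02568·V_3 - 0.00004167·V_1 = 0
Determinant D = (0.1015)(0.02568) - (-0.00004167)(-0.00004167) = 0.002607
V_1 = [(0.01765)(0.02568) - (-0.00004167)(0)]/D = 0.1738 V
V_3 = [(0.1015)(0) - (0.01765)(-0.00004167)]/D = 0.000282 V
Power in each resistor, P = (ΔV)²/R:
  P_R1 = (12 - 0.1738)²/680 = 0.2057 W
  P_R2 = (0.1738 - 0)²/10 = 0.003022 W
  P_R3 = (0.1738 - 0.000282)²/24000 = 0.000001255 W
  P_R4 = (0 - 0.000282)²/39 = 0.00000000204 W
P_total = P_R1 + P_R2 + P_R3 + P_R4 = 0.2087 W

Final answer: 0.2087 W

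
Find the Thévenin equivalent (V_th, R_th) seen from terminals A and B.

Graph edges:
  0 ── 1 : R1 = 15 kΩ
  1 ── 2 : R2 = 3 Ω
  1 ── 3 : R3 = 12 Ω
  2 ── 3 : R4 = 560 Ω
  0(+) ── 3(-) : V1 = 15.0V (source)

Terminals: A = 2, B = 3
Step 1 — V_th is the open-circuit voltage V_A - V_B (nothing connected across the terminals).
Nodal analysis, taking node 3 as the 0 V reference.
Source V1 fixes V_0 = 15 V.
KCL at each unknown node (sum of currents leaving = 0; resistances in Ω):
  Node 1: (V_1 - 15)/15000 + (V_1 - V_2)/3 + (V_1 - 0)/12 = 0
  Node 2: (V_2 - V_1)/3 + (V_2 - 0)/560 = 0
Collecting terms (coefficients in siemens):
  0.4167·V_1 - 0.3333·V_2 = 0.001
  0.3351·V_2 - 0.3333·V_1 = 0
Determinant D = (0.4167)(0.3351) - (-0.3333)(-0.3333) = 0.02854
V_1 = [(0.001)(0.3351) - (-0.3333)(0)]/D = 0.01174 V
V_2 = [(0.4167)(0) - (0.001)(-0.3333)]/D = 0.01168 V
V_th = V_2 - V_3 = 0.01168 - 0 = 0.01168 V
Step 2 — R_th: zero the source — replace V1 by a short circuit (node 3 merges into node 0) — and find the resistance seen between A (node 2) and B (node 0).
Reduce the network between node 2 (A) and node 0 (B) by series/parallel combination:
  Rp1 = R1 ‖ R3 (parallel, both between nodes 0 and 1) = 1/(1/15000 + 1/12) = 11.99 Ω
  Rs1 = R2 + Rp1 (series, joined only at node 1) = 3 + 11.99 = 14.99 Ω
  Rp2 = R4 ‖ Rs1 (parallel, both between nodes 0 and 2) = 1/(1/560 + 1/14.99) = 14.6 Ω
R_th = 14.6 Ω

Final answer: V_th = 0.01168 V, R_th = 14.6 Ω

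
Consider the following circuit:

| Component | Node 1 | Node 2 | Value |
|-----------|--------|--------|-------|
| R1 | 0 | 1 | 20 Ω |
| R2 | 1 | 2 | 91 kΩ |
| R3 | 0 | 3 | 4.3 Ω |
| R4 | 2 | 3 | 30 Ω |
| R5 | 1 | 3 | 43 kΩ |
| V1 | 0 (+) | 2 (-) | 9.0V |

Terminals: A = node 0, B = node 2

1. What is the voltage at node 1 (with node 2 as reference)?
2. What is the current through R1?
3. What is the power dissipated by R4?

Nodal analysis, taking node 2 as the 0 V reference.
Source V1 fixes V_0 = 9 V.
KCL at each unknown node (sum of currents leaving = 0; resistances in Ω):
  Node 1: (V_1 - 9)/20 + (V_1 - 0)/91000 + (V_1 - V_3)/43000 = 0
  Node 3: (V_3 - 9)/4.3 + (V_3 - 0)/30 + (V_3 - V_1)/43000 = 0
Collecting terms (coefficients in siemens):
  0.05003·V_1 - 0.00002326·V_3 = 0.45
  0.2659·V_3 - 0.00002326·V_1 = 2.093
Determinant D = (0.05003)(0.2659) - (-0.00002326)(-0.00002326) = 0.0133
V_1 = [(0.45)(0.2659) - (-0.00002326)(2.093)]/D = 8.997 V
V_3 = [(0.05003)(2.093) - (0.45)(-0.00002326)]/D = 7.872 V
Part 1:
  Read off the nodal solution: V_1 = 8.997 V
Part 2:
  I_R1 = (V_0 - V_1)/R1 = (9 - 8.997)/20 = 0.0001251 A
  Magnitude: I_R1 = 0.0001251 A
Part 3:
  I_R4 = (V_2 - V_3)/R4 = (0 - 7.872)/30 = -0.2624 A
  P_R4 = I_R4² × R4 = (-0.2624)² × 30 = 2.066 W

Final answers:
1. V_1 = 8.997 V
2. I_R1 = 0.0001251 A
3. P_R4 = 2.066 W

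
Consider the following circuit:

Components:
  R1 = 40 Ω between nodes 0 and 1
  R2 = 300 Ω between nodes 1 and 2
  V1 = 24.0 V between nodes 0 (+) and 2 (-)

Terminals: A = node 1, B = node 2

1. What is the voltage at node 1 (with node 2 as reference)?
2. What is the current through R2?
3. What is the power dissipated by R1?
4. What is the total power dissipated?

Nodal analysis, taking node 2 as the 0 V reference.
Source V1 fixes V_0 = 24 V.
KCL at each unknown node (sum of currents leaving = 0; resistances in Ω):
  Node 1: (V_1 - 24)/40 + (V_1 - 0)/300 = 0
Collecting terms: 0.02833 × V_1 = 0.6  =>  V_1 = 21.18 V
Part 1:
  Read off the nodal solution: V_1 = 21.18 V
Part 2:
  I_R2 = (V_1 - V_2)/R2 = (21.18 - 0)/300 = 0.07059 A
  Magnitude: I_R2 = 0.07059 A
Part 3:
  I_R1 = (V_0 - V_1)/R1 = (24 - 21.18)/40 = 0.07059 A
  P_R1 = I_R1² × R1 = (0.07059)² × 40 = 0.1993 W
Part 4:
  Power in each resistor, P = (ΔV)²/R:
    P_R1 = (24 - 21.18)²/40 = 0.1993 W
    P_R2 = (21.18 - 0)²/300 = 1.495 W
  P_total = P_R1 + P_R2 = 1.694 W

Final answers:
1. V_1 = 21.18 V
2. I_R2 = 0.07059 A
3. P_R1 = 0.1993 W
4. P_total = 1.694 W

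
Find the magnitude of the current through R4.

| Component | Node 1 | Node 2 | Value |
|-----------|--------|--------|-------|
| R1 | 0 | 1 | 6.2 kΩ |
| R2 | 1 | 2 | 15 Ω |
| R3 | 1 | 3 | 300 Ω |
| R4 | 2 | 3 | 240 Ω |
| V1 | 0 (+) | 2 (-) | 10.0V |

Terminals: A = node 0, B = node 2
Nodal analysis, taking node 2 as the 0 V reference.
Source V1 fixes V_0 = 10 V.
KCL at each unknown node (sum of currents leaving = 0; resistances in Ω):
  Node 1: (V_1 - 10)/6200 + (V_1 - 0)/15 + (V_1 - V_3)/300 = 0
  Node 3: (V_3 - V_1)/300 + (V_3 - 0)/240 = 0
Collecting terms (coefficients in siemens):
  0.07016·V_1 - 0.003333·V_3 = 0.001613
  0.0075·V_3 - 0.003333·V_1 = 0
Determinant D = (0.07016)(0.0075) - (-0.003333)(-0.003333) = 0.0005151
V_1 = [(0.001613)(0.0075) - (-0.003333)(0)]/D = 0.02348 V
V_3 = [(0.07016)(0) - (0.001613)(-0.003333)]/D = 0.01044 V
I_R4 = (V_2 - V_3)/R4 = (0 - 0.01044)/240 = -0.00004349 A
|I_R4| = 0.00004349 A

Final answer: |I_R4| = 4.349e-05 A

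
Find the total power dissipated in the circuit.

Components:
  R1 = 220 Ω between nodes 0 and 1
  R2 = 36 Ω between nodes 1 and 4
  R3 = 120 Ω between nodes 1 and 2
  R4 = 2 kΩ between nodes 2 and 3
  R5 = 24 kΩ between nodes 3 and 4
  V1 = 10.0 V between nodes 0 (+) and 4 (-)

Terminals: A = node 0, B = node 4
Nodal analysis, taking node 4 as the 0 V reference.
Source V1 fixes V_0 = 10 V.
KCL at each unknown node (sum of currents leaving = 0; resistances in Ω):
  Node 1: (V_1 - 10)/220 + (V_1 - 0)/36 + (V_1 - V_2)/120 = 0
  Node 2: (V_2 - V_1)/120 + (V_2 - V_3)/2000 = 0
  Node 3: (V_3 - V_2)/2000 + (V_3 - 0)/24000 = 0
Collecting terms (coefficients in siemens):
  0.04066·V_1 - 0.008333·V_2 = 0.04545
  0.008833·V_2 - 0.008333·V_1 - 0.0005·V_3 = 0
  0.0005417·V_3 - 0.0005·V_2 = 0
Solving these 3 simultaneous equations (Gaussian elimination) gives:
  V_1 = 1.405 V, V_2 = 1.398 V, V_3 = 1.291 V
Power in each resistor, P = (ΔV)²/R:
  P_R1 = (10 - 1.405)²/220 = 0.3358 W
  P_R2 = (1.405 - 0)²/36 = 0.0548 W
  P_R3 = (1.405 - 1.398)²/120 = 0.000000347 W
  P_R4 = (1.398 - 1.291)²/2000 = 0.000005783 W
  P_R5 = (1.291 - 0)²/24000 = 0.0000694 W
P_total = P_R1 + P_R2 + P_R3 + P_R4 + P_R5 = 0.3907 W

Final answer: 0.3907 W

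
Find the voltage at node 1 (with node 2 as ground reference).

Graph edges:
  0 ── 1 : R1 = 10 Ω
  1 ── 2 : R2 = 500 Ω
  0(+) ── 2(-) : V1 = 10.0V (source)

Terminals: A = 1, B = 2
Nodal analysis, taking node 2 as the 0 V reference.
Source V1 fixes V_0 = 10 V.
KCL at each unknown node (sum of currents leaving = 0; resistances in Ω):
  Node 1: (V_1 - 10)/10 + (V_1 - 0)/500 = 0
Collecting terms: 0.102 × V_1 = 1  =>  V_1 = 9.804 V
The requested potential is V_1 = 9.804 V.

Final answer: V_1 = 9.804 V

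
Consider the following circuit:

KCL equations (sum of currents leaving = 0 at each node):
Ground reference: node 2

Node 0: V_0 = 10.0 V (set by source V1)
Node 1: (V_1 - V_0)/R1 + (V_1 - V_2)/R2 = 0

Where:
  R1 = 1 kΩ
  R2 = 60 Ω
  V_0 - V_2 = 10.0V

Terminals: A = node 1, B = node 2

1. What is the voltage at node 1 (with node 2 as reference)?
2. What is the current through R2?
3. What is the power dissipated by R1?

Nodal analysis, taking node 2 as the 0 V reference.
Source V1 fixes V_0 = 10 V.
KCL at each unknown node (sum of currents leaving = 0; resistances in Ω):
  Node 1: (V_1 - 10)/1000 + (V_1 - 0)/60 = 0
Collecting terms: 0.01767 × V_1 = 0.01  =>  V_1 = 0.566 V
Part 1:
  Read off the nodal solution: V_1 = 0.566 V
Part 2:
  I_R2 = (V_1 - V_2)/R2 = (0.566 - 0)/60 = 0.009434 A
  Magnitude: I_R2 = 0.009434 A
Part 3:
  I_R1 = (V_0 - V_1)/R1 = (10 - 0.566)/1000 = 0.009434 A
  P_R1 = I_R1² × R1 = (0.009434)² × 1000 = 0.089 W

Final answers:
1. V_1 = 0.566 V
2. I_R2 = 0.009434 A
3. P_R1 = 0.089 W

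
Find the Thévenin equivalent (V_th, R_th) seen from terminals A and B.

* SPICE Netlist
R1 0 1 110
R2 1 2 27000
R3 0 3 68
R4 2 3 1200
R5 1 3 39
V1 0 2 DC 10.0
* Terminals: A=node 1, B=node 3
Step 1 — V_th is the open-circuit voltage V_A - V_B (nothing connected across the terminals).
Nodal analysis, taking node 2 as the 0 V reference.
Source V1 fixes V_0 = 10 V.
KCL at each unknown node (sum of currents leaving = 0; resistances in Ω):
  Node 1: (V_1 - 10)/110 + (V_1 - 0)/27000 + (V_1 - V_3)/39 = 0
  Node 3: (V_3 - 10)/68 + (V_3 - 0)/1200 + (V_3 - V_1)/39 = 0
Collecting terms (coefficients in siemens):
  0.03477·V_1 - 0.02564·V_3 = 0.09091
  0.04118·V_3 - 0.02564·V_1 = 0.1471
Determinant D = (0.03477)(0.04118) - (-0.02564)(-0.02564) = 0.0007743
V_1 = [(0.09091)(0.04118) - (-0.02564)(0.1471)]/D = 9.704 V
V_3 = [(0.03477)(0.1471) - (0.09091)(-0.02564)]/D = 9.614 V
V_th = V_1 - V_3 = 9.704 - 9.614 = 0.0908 V
Step 2 — R_th: zero the source — replace V1 by a short circuit (node 2 merges into node 0) — and find the resistance seen between A (node 1) and B (node 3).
Reduce the network between node 1 (A) and node 3 (B) by series/parallel combination:
  Rp1 = R1 ‖ R2 (parallel, both between nodes 0 and 1) = 1/(1/110 + 1/27000) = 109.6 Ω
  Rp2 = R3 ‖ R4 (parallel, both between nodes 0 and 3) = 1/(1/68 + 1/1200) = 64.35 Ω
  Rs1 = Rp1 + Rp2 (series, joined only at node 0) = 109.6 + 64.35 = 173.9 Ω
  Rp3 = R5 ‖ Rs1 (parallel, both between nodes 1 and 3) = 1/(1/39 + 1/173.9) = 31.86 Ω
R_th = 31.86 Ω

Final answer: V_th = 0.0908 V, R_th = 31.86 Ω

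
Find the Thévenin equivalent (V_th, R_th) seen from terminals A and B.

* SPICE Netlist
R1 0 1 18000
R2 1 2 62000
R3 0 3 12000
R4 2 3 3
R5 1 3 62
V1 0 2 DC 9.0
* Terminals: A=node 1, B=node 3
Step 1 — V_th is the open-circuit voltage V_A - V_B (nothing connected across the terminals).
Nodal analysis, taking node 2 as the 0 V reference.
Source V1 fixes V_0 = 9 V.
KCL at each unknown node (sum of currents leaving = 0; resistances in Ω):
  Node 1: (V_1 - 9)/18000 + (V_1 - 0)/62000 + (V_1 - V_3)/62 = 0
  Node 3: (V_3 - 9)/12000 + (V_3 - 0)/3 + (V_3 - V_1)/62 = 0
Collecting terms (coefficients in siemens):
  0.0162·V_1 - 0.01613·V_3 = 0.0005
  0.3495·V_3 - 0.01613·V_1 = 0.00075
Determinant D = (0.0162)(0.3495) - (-0.01613)(-0.01613) = 0.005403
V_1 = [(0.0005)(0.3495) - (-0.01613)(0.00075)]/D = 0.03459 V
V_3 = [(0.0162)(0.00075) - (0.0005)(-0.01613)]/D = 0.003742 V
V_th = V_1 - V_3 = 0.03459 - 0.003742 = 0.03085 V
Step 2 — R_th: zero the source — replace V1 by a short circuit (node 2 merges into node 0) — and find the resistance seen between A (node 1) and B (node 3).
Reduce the network between node 1 (A) and node 3 (B) by series/parallel combination:
  Rp1 = R1 ‖ R2 (parallel, both between nodes 0 and 1) = 1/(1/18000 + 1/62000) = 13950 Ω
  Rp2 = R3 ‖ R4 (parallel, both between nodes 0 and 3) = 1/(1/12000 + 1/3) = 2.999 Ω
  Rs1 = Rp1 + Rp2 (series, joined only at node 0) = 13950 + 2.999 = 13950 Ω
  Rp3 = R5 ‖ Rs1 (parallel, both between nodes 1 and 3) = 1/(1/62 + 1/13950) = 61.73 Ω
R_th = 61.73 Ω

Final answer: V_th = 0.03085 V, R_th = 61.73 Ω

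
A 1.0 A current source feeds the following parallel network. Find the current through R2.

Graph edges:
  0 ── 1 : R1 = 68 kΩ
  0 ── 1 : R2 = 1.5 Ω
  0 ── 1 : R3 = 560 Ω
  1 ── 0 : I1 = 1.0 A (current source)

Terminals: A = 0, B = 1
All resistors sit directly between nodes 0 and 1, so they are in parallel and share one voltage V; the full source current 1 A splits among them.
1/R_par = 1/68000 + 1/1.5 + 1/560 = 0.6685 S  =>  R_par = 1.496 Ω
V = I × R_par = 1 × 1.496 = 1.496 V
I_R2 = V/R2 = 1.496/1.5 = 0.9973 A

Final answer: 0.9973 A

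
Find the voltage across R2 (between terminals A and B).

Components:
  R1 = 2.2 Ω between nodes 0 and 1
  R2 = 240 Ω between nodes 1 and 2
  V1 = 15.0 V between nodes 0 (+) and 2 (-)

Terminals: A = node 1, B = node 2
R1 and R2 are in series across V1 (node 0 → node 1 → node 2), and the output A–B is taken across R2, so this is a voltage divider.
Series current: I = V1/(R1 + R2) = 15/(2.2 + 240) = 15/242.2 = 0.06193 A
V_R2 = I × R2 = V1 × R2/(R1 + R2) = 15 × 240/242.2 = 14.86 V

Final answer: 14.86 V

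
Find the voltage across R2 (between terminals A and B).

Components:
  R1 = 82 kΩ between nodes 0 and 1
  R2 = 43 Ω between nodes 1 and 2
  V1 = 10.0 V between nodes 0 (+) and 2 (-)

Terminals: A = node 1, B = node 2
R1 and R2 are in series across V1 (node 0 → node 1 → node 2), and the output A–B is taken across R2, so this is a voltage divider.
Series current: I = V1/(R1 + R2) = 10/(82000 + 43) = 10/82040 = 0.0001219 A
V_R2 = I × R2 = V1 × R2/(R1 + R2) = 10 × 43/82040 = 0.005241 V

Final answer: 0.005241 V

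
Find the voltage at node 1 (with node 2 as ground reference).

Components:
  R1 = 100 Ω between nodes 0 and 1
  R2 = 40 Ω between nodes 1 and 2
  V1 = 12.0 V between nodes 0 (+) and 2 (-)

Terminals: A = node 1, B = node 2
Nodal analysis, taking node 2 as the 0 V reference.
Source V1 fixes V_0 = 12 V.
KCL at each unknown node (sum of currents leaving = 0; resistances in Ω):
  Node 1: (V_1 - 12)/100 + (V_1 - 0)/40 = 0
Collecting terms: 0.035 × V_1 = 0.12  =>  V_1 = 3.429 V
The requested potential is V_1 = 3.429 V.

Final answer: V_1 = 3.429 V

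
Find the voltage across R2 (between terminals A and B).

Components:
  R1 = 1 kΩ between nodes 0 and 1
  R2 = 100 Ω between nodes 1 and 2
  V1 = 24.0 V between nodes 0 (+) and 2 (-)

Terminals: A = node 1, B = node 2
R1 and R2 are in series across V1 (node 0 → node 1 → node 2), and the output A–B is taken across R2, so this is a voltage divider.
Series current: I = V1/(R1 + R2) = 24/(1000 + 100) = 24/1100 = 0.02182 A
V_R2 = I × R2 = V1 × R2/(R1 + R2) = 24 × 100/1100 = 2.182 V

Final answer: 2.182 V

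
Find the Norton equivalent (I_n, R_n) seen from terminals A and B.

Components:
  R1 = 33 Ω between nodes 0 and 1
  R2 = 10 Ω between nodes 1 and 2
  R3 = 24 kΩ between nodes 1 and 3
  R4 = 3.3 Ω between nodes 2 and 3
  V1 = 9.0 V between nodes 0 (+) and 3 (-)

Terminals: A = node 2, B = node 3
Find the Thévenin equivalent first; then I_n = V_th/R_th and R_n = R_th.
Step 1 — V_th is the open-circuit voltage V_A - V_B (nothing connected across the terminals).
Nodal analysis, taking node 3 as the 0 V reference.
Source V1 fixes V_0 = 9 V.
KCL at each unknown node (sum of currents leaving = 0; resistances in Ω):
  Node 1: (V_1 - 9)/33 + (V_1 - V_2)/10 + (V_1 - 0)/24000 = 0
  Node 2: (V_2 - V_1)/10 + (V_2 - 0)/3.3 = 0
Collecting terms (coefficients in siemens):
  0.1303·V_1 - 0.1·V_2 = 0.2727
  0.403·V_2 - 0.1·V_1 = 0
Determinant D = (0.1303)(0.403) - (-0.1)(-0.1) = 0.04253
V_1 = [(0.2727)(0.403) - (-0.1)(0)]/D = 2.584 V
V_2 = [(0.1303)(0) - (0.2727)(-0.1)]/D = 0.6412 V
V_th = V_2 - V_3 = 0.6412 - 0 = 0.6412 V
Step 2 — R_th: zero the source — replace V1 by a short circuit (node 3 merges into node 0) — and find the resistance seen between A (node 2) and B (node 0).
Reduce the network between node 2 (A) and node 0 (B) by series/parallel combination:
  Rp1 = R1 ‖ R3 (parallel, both between nodes 0 and 1) = 1/(1/33 + 1/24000) = 32.95 Ω
  Rs1 = R2 + Rp1 (series, joined only at node 1) = 10 + 32.95 = 42.95 Ω
  Rp2 = R4 ‖ Rs1 (parallel, both between nodes 0 and 2) = 1/(1/3.3 + 1/42.95) = 3.065 Ω
R_th = 3.065 Ω
I_n = V_th/R_th = 0.6412/3.065 = 0.2092 A, and R_n = R_th = 3.065 Ω

Final answer: I_n = 0.2092 A, R_n = 3.065 Ω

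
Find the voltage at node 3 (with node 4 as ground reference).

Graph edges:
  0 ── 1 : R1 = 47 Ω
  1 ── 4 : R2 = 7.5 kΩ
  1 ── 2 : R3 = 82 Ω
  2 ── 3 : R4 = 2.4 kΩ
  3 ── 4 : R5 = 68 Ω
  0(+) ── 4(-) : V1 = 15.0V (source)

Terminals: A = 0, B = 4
Nodal analysis, taking node 4 as the 0 V reference.
Source V1 fixes V_0 = 15 V.
KCL at each unknown node (sum of currents leaving = 0; resistances in Ω):
  Node 1: (V_1 - 15)/47 + (V_1 - 0)/7500 + (V_1 - V_2)/82 = 0
  Node 2: (V_2 - V_1)/82 + (V_2 - V_3)/2400 = 0
  Node 3: (V_3 - V_2)/2400 + (V_3 - 0)/68 = 0
Collecting terms (coefficients in siemens):
  0.03361·V_1 - 0.0122·V_2 = 0.3191
  0.01261·V_2 - 0.0122·V_1 - 0.0004167·V_3 = 0
  0.01512·V_3 - 0.0004167·V_2 = 0
Solving these 3 simultaneous equations (Gaussian elimination) gives:
  V_1 = 14.64 V, V_2 = 14.17 V, V_3 = 0.3904 V
The requested potential is V_3 = 0.3904 V.

Final answer: V_3 = 0.3904 V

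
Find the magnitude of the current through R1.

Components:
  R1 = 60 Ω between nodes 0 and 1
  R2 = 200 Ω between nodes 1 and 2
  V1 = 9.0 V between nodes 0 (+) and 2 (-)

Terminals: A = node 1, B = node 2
Nodal analysis, taking node 2 as the 0 V reference.
Source V1 fixes V_0 = 9 V.
KCL at each unknown node (sum of currents leaving = 0; resistances in Ω):
  Node 1: (V_1 - 9)/60 + (V_1 - 0)/200 = 0
Collecting terms: 0.02167 × V_1 = 0.15  =>  V_1 = 6.923 V
I_R1 = (V_0 - V_1)/R1 = (9 - 6.923)/60 = 0.03462 A
|I_R1| = 0.03462 A

Final answer: |I_R1| = 0.03462 A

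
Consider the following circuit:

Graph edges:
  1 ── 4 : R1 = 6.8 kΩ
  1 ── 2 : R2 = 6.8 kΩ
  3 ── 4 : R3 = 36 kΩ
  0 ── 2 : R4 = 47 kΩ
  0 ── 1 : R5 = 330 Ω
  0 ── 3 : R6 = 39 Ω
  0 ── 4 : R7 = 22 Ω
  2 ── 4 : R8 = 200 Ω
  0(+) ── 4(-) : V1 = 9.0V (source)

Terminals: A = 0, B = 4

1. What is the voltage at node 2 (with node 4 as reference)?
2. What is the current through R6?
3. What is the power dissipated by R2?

Nodal analysis, taking node 4 as the 0 V reference.
Source V1 fixes V_0 = 9 V.
KCL at each unknown node (sum of currents leaving = 0; resistances in Ω):
  Node 1: (V_1 - 0)/6800 + (V_1 - V_2)/6800 + (V_1 - 9)/330 = 0
  Node 2: (V_2 - V_1)/6800 + (V_2 - 9)/47000 + (V_2 - 0)/200 = 0
  Node 3: (V_3 - 0)/36000 + (V_3 - 9)/39 = 0
Collecting terms (coefficients in siemens):
  0.003324·V_1 - 0.0001471·V_2 = 0.02727
  0.005168·V_2 - 0.0001471·V_1 = 0.0001915
  0.02567·V_3 = 0.2308
Solving these 3 simultaneous equations (Gaussian elimination) gives:
  V_1 = 8.216 V, V_2 = 0.2708 V, V_3 = 8.99 V
Part 1:
  Read off the nodal solution: V_2 = 0.2708 V
Part 2:
  I_R6 = (V_0 - V_3)/R6 = (9 - 8.99)/39 = 0.0002497 A
  Magnitude: I_R6 = 0.0002497 A
Part 3:
  I_R2 = (V_1 - V_2)/R2 = (8.216 - 0.2708)/6800 = 0.001168 A
  P_R2 = I_R2² × R2 = (0.001168)² × 6800 = 0.009283 W

Final answers:
1. V_2 = 0.2708 V
2. I_R6 = 0.0002497 A
3. P_R2 = 0.009283 W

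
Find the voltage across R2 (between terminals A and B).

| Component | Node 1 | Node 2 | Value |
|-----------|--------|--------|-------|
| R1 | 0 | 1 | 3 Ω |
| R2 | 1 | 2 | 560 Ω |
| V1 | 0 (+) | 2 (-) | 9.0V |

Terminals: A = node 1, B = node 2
R1 and R2 are in series across V1 (node 0 → node 1 → node 2), and the output A–B is taken across R2, so this is a voltage divider.
Series current: I = V1/(R1 + R2) = 9/(3 + 560) = 9/563 = 0.01599 A
V_R2 = I × R2 = V1 × R2/(R1 + R2) = 9 × 560/563 = 8.952 V

Final answer: 8.952 V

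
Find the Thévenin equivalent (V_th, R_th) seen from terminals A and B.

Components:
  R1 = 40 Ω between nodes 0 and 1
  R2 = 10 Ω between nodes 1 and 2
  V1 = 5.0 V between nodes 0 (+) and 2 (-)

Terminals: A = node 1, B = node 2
Step 1 — V_th is the open-circuit voltage V_A - V_B (nothing connected across the terminals).
Nodal analysis, taking node 2 as the 0 V reference.
Source V1 fixes V_0 = 5 V.
KCL at each unknown node (sum of currents leaving = 0; resistances in Ω):
  Node 1: (V_1 - 5)/40 + (V_1 - 0)/10 = 0
Collecting terms: 0.125 × V_1 = 0.125  =>  V_1 = 1 V
V_th = V_1 - V_2 = 1 - 0 = 1 V
Step 2 — R_th: zero the source — replace V1 by a short circuit (node 2 merges into node 0) — and find the resistance seen between A (node 1) and B (node 0).
Reduce the network between node 1 (A) and node 0 (B) by series/parallel combination:
  Rp1 = R1 ‖ R2 (parallel, both between nodes 0 and 1) = 1/(1/40 + 1/10) = 8 Ω
R_th = 8 Ω

Final answer: V_th = 1 V, R_th = 8 Ω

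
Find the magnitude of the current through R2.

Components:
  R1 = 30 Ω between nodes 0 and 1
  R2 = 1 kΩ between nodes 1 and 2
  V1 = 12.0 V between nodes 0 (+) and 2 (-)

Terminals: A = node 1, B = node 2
Nodal analysis, taking node 2 as the 0 V reference.
Source V1 fixes V_0 = 12 V.
KCL at each unknown node (sum of currents leaving = 0; resistances in Ω):
  Node 1: (V_1 - 12)/30 + (V_1 - 0)/1000 = 0
Collecting terms: 0.03433 × V_1 = 0.4  =>  V_1 = 11.65 V
I_R2 = (V_1 - V_2)/R2 = (11.65 - 0)/1000 = 0.01165 A
|I_R2| = 0.01165 A

Final answer: |I_R2| = 0.01165 A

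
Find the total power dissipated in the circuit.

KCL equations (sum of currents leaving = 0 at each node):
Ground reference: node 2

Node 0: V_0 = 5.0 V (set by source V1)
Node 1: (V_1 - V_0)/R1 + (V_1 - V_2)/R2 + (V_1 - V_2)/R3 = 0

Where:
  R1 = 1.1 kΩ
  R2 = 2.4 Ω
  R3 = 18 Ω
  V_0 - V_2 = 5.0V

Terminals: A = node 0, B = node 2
Nodal analysis, taking node 2 as the 0 V reference.
Source V1 fixes V_0 = 5 V.
KCL at each unknown node (sum of currents leaving = 0; resistances in Ω):
  Node 1: (V_1 - 5)/1100 + (V_1 - 0)/2.4 + (V_1 - 0)/18 = 0
Collecting terms: 0.4731 × V_1 = 0.004545  =>  V_1 = 0.009607 V
Power in each resistor, P = (ΔV)²/R:
  P_R1 = (5 - 0.009607)²/1100 = 0.02264 W
  P_R2 = (0.009607 - 0)²/2.4 = 0.00003846 W
  P_R3 = (0.009607 - 0)²/18 = 0.000005128 W
P_total = P_R1 + P_R2 + P_R3 = 0.02268 W

Final answer: 0.02268 W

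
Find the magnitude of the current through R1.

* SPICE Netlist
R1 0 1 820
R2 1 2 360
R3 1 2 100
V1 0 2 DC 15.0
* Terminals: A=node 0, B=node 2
Nodal analysis, taking node 2 as the 0 V reference.
Source V1 fixes V_0 = 15 V.
KCL at each unknown node (sum of currents leaving = 0; resistances in Ω):
  Node 1: (V_1 - 15)/820 + (V_1 - 0)/360 + (V_1 - 0)/100 = 0
Collecting terms: 0.014 × V_1 = 0.01829  =>  V_1 = 1.307 V
I_R1 = (V_0 - V_1)/R1 = (15 - 1.307)/820 = 0.0167 A
|I_R1| = 0.0167 A

Final answer: |I_R1| = 0.0167 A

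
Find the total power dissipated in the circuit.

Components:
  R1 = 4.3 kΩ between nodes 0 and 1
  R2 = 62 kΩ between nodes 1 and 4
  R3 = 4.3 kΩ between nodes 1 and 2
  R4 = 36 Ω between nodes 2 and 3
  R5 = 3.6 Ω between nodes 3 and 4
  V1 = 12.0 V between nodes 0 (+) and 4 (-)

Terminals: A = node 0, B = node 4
Nodal analysis, taking node 4 as the 0 V reference.
Source V1 fixes V_0 = 12 V.
KCL at each unknown node (sum of currents leaving = 0; resistances in Ω):
  Node 1: (V_1 - 12)/4300 + (V_1 - 0)/62000 + (V_1 - V_2)/4300 = 0
  Node 2: (V_2 - V_1)/4300 + (V_2 - V_3)/36 = 0
  Node 3: (V_3 - V_2)/36 + (V_3 - 0)/3.6 = 0
Collecting terms (coefficients in siemens):
  0.0004812·V_1 - 0.0002326·V_2 = 0.002791
  0.02801·V_2 - 0.0002326·V_1 - 0.02778·V_3 = 0
  0.3056·V_3 - 0.02778·V_2 = 0
Solving these 3 simultaneous equations (Gaussian elimination) gives:
  V_1 = 5.825 V, V_2 = 0.05315 V, V_3 = 0.004832 V
Power in each resistor, P = (ΔV)²/R:
  P_R1 = (12 - 5.825)²/4300 = 0.008869 W
  P_R2 = (5.825 - 0)²/62000 = 0.0005472 W
  P_R3 = (5.825 - 0.05315)²/4300 = 0.007746 W
  P_R4 = (0.05315 - 0.004832)²/36 = 0.00006485 W
  P_R5 = (0.004832 - 0)²/3.6 = 0.000006485 W
P_total = P_R1 + P_R2 + P_R3 + P_R4 + P_R5 = 0.01723 W

Final answer: 0.01723 W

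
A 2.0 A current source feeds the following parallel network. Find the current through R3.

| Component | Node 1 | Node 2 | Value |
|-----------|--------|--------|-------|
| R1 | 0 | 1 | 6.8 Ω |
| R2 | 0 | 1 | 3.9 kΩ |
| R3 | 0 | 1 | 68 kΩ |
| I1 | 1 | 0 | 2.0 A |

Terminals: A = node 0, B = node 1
All resistors sit directly between nodes 0 and 1, so they are in parallel and share one voltage V; the full source current 2 A splits among them.
1/R_par = 1/6.8 + 1/3900 + 1/68000 = 0.1473 S  =>  R_par = 6.787 Ω
V = I × R_par = 2 × 6.787 = 13.57 V
I_R3 = V/R3 = 13.57/68000 = 0.0001996 A

Final answer: 0.0001996 A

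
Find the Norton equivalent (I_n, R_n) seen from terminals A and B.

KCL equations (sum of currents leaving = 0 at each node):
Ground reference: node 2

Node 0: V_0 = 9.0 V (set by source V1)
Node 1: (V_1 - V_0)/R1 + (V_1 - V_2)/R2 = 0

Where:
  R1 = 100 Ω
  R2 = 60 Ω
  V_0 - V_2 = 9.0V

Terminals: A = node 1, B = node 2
Find the Thévenin equivalent first; then I_n = V_th/R_th and R_n = R_th.
Step 1 — V_th is the open-circuit voltage V_A - V_B (nothing connected across the terminals).
Nodal analysis, taking node 2 as the 0 V reference.
Source V1 fixes V_0 = 9 V.
KCL at each unknown node (sum of currents leaving = 0; resistances in Ω):
  Node 1: (V_1 - 9)/100 + (V_1 - 0)/60 = 0
Collecting terms: 0.02667 × V_1 = 0.09  =>  V_1 = 3.375 V
V_th = V_1 - V_2 = 3.375 - 0 = 3.375 V
Step 2 — R_th: zero the source — replace V1 by a short circuit (node 2 merges into node 0) — and find the resistance seen between A (node 1) and B (node 0).
Reduce the network between node 1 (A) and node 0 (B) by series/parallel combination:
  Rp1 = R1 ‖ R2 (parallel, both between nodes 0 and 1) = 1/(1/100 + 1/60) = 37.5 Ω
R_th = 37.5 Ω
I_n = V_th/R_th = 3.375/37.5 = 0.09 A, and R_n = R_th = 37.5 Ω

Final answer: I_n = 0.09 A, R_n = 37.5 Ω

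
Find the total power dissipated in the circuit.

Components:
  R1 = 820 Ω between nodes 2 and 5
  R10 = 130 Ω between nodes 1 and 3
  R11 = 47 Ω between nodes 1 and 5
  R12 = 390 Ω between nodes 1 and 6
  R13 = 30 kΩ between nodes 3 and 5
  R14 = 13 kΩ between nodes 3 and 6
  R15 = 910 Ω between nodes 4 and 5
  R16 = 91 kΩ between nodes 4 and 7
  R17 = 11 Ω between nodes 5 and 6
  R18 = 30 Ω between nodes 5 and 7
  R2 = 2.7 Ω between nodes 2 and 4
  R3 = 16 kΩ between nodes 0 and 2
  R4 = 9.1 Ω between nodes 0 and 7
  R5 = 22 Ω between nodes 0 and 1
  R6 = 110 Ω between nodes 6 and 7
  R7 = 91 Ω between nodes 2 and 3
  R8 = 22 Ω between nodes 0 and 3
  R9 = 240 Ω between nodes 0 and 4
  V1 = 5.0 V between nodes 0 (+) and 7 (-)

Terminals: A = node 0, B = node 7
Nodal analysis, taking node 7 as the 0 V reference.
Source V1 fixes V_0 = 5 V.
KCL at each unknown node (sum of currents leaving = 0; resistances in Ω):
  Node 1: (V_1 - 5)/22 + (V_1 - V_3)/130 + (V_1 - V_5)/47 + (V_1 - V_6)/390 = 0
  Node 2: (V_2 - V_5)/820 + (V_2 - V_4)/2.7 + (V_2 - 5)/16000 + (V_2 - V_3)/91 = 0
  Node 3: (V_3 - V_2)/91 + (V_3 - 5)/22 + (V_3 - V_1)/130 + (V_3 - V_5)/30000 + (V_3 - V_6)/13000 = 0
  Node 4: (V_4 - V_2)/2.7 + (V_4 - 5)/240 + (V_4 - V_5)/910 + (V_4 - 0)/91000 = 0
  Node 5: (V_5 - V_2)/820 + (V_5 - V_1)/47 + (V_5 - V_3)/30000 + (V_5 - V_4)/910 + (V_5 - V_6)/11 + (V_5 - 0)/30 = 0
  Node 6: (V_6 - 0)/110 + (V_6 - V_1)/390 + (V_6 - V_3)/13000 + (V_6 - V_5)/11 = 0
Collecting terms (coefficients in siemens):
  0.07699·V_1 - 0.007692·V_3 - 0.02128·V_5 - 0.002564·V_6 = 0.2273
  0.3826·V_2 - 0.01099·V_3 - 0.3704·V_4 - 0.00122·V_5 = 0.0003125
  0.06425·V_3 - 0.007692·V_1 - 0.01099·V_2 - 0.00003333·V_5 - 0.00007692·V_6 = 0.2273
  0.3756·V_4 - 0.3704·V_2 - 0.001099·V_5 = 0.02083
  0.1479·V_5 - 0.02128·V_1 - 0.00122·V_2 - 0.00003333·V_3 - 0.001099·V_4 - 0.09091·V_6 = 0
  0.1026·V_6 - 0.002564·V_1 - 0.00007692·V_3 - 0.09091·V_5 = 0
Solving these 6 simultaneous equations (Gaussian elimination) gives:
  V_1 = 3.896 V, V_2 = 4.385 V, V_3 = 4.757 V, V_4 = 4.383 V
  V_5 = 1.52 V, V_6 = 1.447 V
Power in each resistor, P = (ΔV)²/R:
  P_R1 = (4.385 - 1.52)²/820 = 0.01001 W
  P_R2 = (4.385 - 4.383)²/2.7 = 0.000001057 W
  P_R3 = (5 - 4.385)²/16000 = 0.00002363 W
  P_R4 = (5 - 0)²/9.1 = 2.747 W
  P_R5 = (5 - 3.896)²/22 = 0.05544 W
  P_R6 = (1.447 - 0)²/110 = 0.01904 W
  P_R7 = (4.385 - 4.757)²/91 = 0.001516 W
  P_R8 = (5 - 4.757)²/22 = 0.002694 W
  P_R9 = (5 - 4.383)²/240 = 0.001584 W
  P_R10 = (3.896 - 4.757)²/130 = 0.005701 W
  P_R11 = (3.896 - 1.52)²/47 = 0.1201 W
  P_R12 = (3.896 - 1.447)²/390 = 0.01537 W
  P_R13 = (4.757 - 1.52)²/30000 = 0.0003492 W
  P_R14 = (4.757 - 1.447)²/13000 = 0.0008424 W
  P_R15 = (4.383 - 1.52)²/910 = 0.00901 W
  P_R16 = (4.383 - 0)²/91000 = 0.0002111 W
  P_R17 = (1.52 - 1.447)²/11 = 0.0004826 W
  P_R18 = (1.52 - 0)²/30 = 0.07702 W
P_total = P_R1 + P_R2 + P_R3 + P_R4 + P_R5 + P_R6 + P_R7 + P_R8 + P_R9 + P_R10 + P_R11 + P_R12 + P_R13 + P_R14 + P_R15 + P_R16 + P_R17 + P_R18 = 3.067 W

Final answer: 3.067 W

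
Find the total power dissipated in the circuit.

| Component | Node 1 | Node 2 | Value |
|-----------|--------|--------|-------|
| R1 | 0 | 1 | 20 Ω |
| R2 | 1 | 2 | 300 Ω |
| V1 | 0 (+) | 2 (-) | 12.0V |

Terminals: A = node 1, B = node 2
Nodal analysis, taking node 2 as the 0 V reference.
Source V1 fixes V_0 = 12 V.
KCL at each unknown node (sum of currents leaving = 0; resistances in Ω):
  Node 1: (V_1 - 12)/20 + (V_1 - 0)/300 = 0
Collecting terms: 0.05333 × V_1 = 0.6  =>  V_1 = 11.25 V
Power in each resistor, P = (ΔV)²/R:
  P_R1 = (12 - 11.25)²/20 = 0.02813 W
  P_R2 = (11.25 - 0)²/300 = 0.4219 W
P_total = P_R1 + P_R2 = 0.45 W

Final answer: 0.45 W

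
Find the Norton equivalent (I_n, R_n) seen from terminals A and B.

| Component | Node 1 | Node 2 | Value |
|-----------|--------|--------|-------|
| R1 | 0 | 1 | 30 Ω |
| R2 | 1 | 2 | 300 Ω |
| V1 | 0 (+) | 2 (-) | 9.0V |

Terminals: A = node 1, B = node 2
Find the Thévenin equivalent first; then I_n = V_th/R_th and R_n = R_th.
Step 1 — V_th is the open-circuit voltage V_A - V_B (nothing connected across the terminals).
Nodal analysis, taking node 2 as the 0 V reference.
Source V1 fixes V_0 = 9 V.
KCL at each unknown node (sum of currents leaving = 0; resistances in Ω):
  Node 1: (V_1 - 9)/30 + (V_1 - 0)/300 = 0
Collecting terms: 0.03667 × V_1 = 0.3  =>  V_1 = 8.182 V
V_th = V_1 - V_2 = 8.182 - 0 = 8.182 V
Step 2 — R_th: zero the source — replace V1 by a short circuit (node 2 merges into node 0) — and find the resistance seen between A (node 1) and B (node 0).
Reduce the network between node 1 (A) and node 0 (B) by series/parallel combination:
  Rp1 = R1 ‖ R2 (parallel, both between nodes 0 and 1) = 1/(1/30 + 1/300) = 27.27 Ω
R_th = 27.27 Ω
I_n = V_th/R_th = 8.182/27.27 = 0.3 A, and R_n = R_th = 27.27 Ω

Final answer: I_n = 0.3 A, R_n = 27.27 Ω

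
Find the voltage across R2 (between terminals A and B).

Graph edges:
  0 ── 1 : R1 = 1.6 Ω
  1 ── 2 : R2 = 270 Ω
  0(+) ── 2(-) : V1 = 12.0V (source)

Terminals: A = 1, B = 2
R1 and R2 are in series across V1 (node 0 → node 1 → node 2), and the output A–B is taken across R2, so this is a voltage divider.
Series current: I = V1/(R1 + R2) = 12/(1.6 + 270) = 12/271.6 = 0.04418 A
V_R2 = I × R2 = V1 × R2/(R1 + R2) = 12 × 270/271.6 = 11.93 V

Final answer: 11.93 V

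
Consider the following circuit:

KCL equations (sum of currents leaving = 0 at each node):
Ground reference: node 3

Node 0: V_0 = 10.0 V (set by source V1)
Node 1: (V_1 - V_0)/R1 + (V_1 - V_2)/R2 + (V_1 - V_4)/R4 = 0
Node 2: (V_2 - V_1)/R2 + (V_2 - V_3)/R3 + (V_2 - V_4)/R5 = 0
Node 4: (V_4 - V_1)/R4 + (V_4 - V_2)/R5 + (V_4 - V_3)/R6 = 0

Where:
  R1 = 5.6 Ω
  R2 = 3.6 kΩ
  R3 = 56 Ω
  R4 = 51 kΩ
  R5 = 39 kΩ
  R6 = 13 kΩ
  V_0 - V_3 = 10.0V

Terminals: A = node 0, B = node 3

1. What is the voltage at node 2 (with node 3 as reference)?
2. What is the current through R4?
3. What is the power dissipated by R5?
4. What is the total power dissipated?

Nodal analysis, taking node 3 as the 0 V reference.
Source V1 fixes V_0 = 10 V.
KCL at each unknown node (sum of currents leaving = 0; resistances in Ω):
  Node 1: (V_1 - 10)/5.6 + (V_1 - V_2)/3600 + (V_1 - V_4)/51000 = 0
  Node 2: (V_2 - V_1)/3600 + (V_2 - 0)/56 + (V_2 - V_4)/39000 = 0
  Node 4: (V_4 - V_1)/51000 + (V_4 - V_2)/39000 + (V_4 - 0)/13000 = 0
Collecting terms (coefficients in siemens):
  0.1789·V_1 - 0.0002778·V_2 - 0.00001961·V_4 = 1.786
  0.01816·V_2 - 0.0002778·V_1 - 0.00002564·V_4 = 0
  0.0001222·V_4 - 0.00001961·V_1 - 0.00002564·V_2 = 0
Solving these 3 simultaneous equations (Gaussian elimination) gives:
  V_1 = 9.984 V, V_2 = 0.155 V, V_4 = 1.635 V
Part 1:
  Read off the nodal solution: V_2 = 0.155 V
Part 2:
  I_R4 = (V_1 - V_4)/R4 = (9.984 - 1.635)/51000 = 0.0001637 A
  Magnitude: I_R4 = 0.0001637 A
Part 3:
  I_R5 = (V_2 - V_4)/R5 = (0.155 - 1.635)/39000 = -0.00003794 A
  P_R5 = I_R5² × R5 = (-0.00003794)² × 39000 = 0.00005615 W
Part 4:
  Power in each resistor, P = (ΔV)²/R:
    P_R1 = (10 - 9.984)²/5.6 = 0.0000469 W
    P_R2 = (9.984 - 0.155)²/3600 = 0.02683 W
    P_R3 = (0.155 - 0)²/56 = 0.0004291 W
    P_R4 = (9.984 - 1.635)²/51000 = 0.001367 W
    P_R5 = (0.155 - 1.635)²/39000 = 0.00005615 W
    P_R6 = (0 - 1.635)²/13000 = 0.0002056 W
  P_total = P_R1 + P_R2 + P_R3 + P_R4 + P_R5 + P_R6 = 0.02894 W

Final answers:
1. V_2 = 0.155 V
2. I_R4 = 0.0001637 A
3. P_R5 = 5.615e-05 W
4. P_total = 0.02894 W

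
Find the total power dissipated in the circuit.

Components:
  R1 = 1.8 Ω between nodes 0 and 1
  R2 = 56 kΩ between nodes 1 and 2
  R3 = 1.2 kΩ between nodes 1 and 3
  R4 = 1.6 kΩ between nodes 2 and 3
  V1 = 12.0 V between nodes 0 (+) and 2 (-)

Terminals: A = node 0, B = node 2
Nodal analysis, taking node 2 as the 0 V reference.
Source V1 fixes V_0 = 12 V.
KCL at each unknown node (sum of currents leaving = 0; resistances in Ω):
  Node 1: (V_1 - 12)/1.8 + (V_1 - 0)/56000 + (V_1 - V_3)/1200 = 0
  Node 3: (V_3 - V_1)/1200 + (V_3 - 0)/1600 = 0
Collecting terms (coefficients in siemens):
  0.5564·V_1 - 0.0008333·V_3 = 6.667
  0.001458·V_3 - 0.0008333·V_1 = 0
Determinant D = (0.5564)(0.001458) - (-0.0008333)(-0.0008333) = 0.0008107
V_1 = [(6.667)(0.001458) - (-0.0008333)(0)]/D = 11.99 V
V_3 = [(0.5564)(0) - (6.667)(-0.0008333)]/D = 6.853 V
Power in each resistor, P = (ΔV)²/R:
  P_R1 = (12 - 11.99)²/1.8 = 0.0000364 W
  P_R2 = (11.99 - 0)²/56000 = 0.002568 W
  P_R3 = (11.99 - 6.853)²/1200 = 0.02201 W
  P_R4 = (0 - 6.853)²/1600 = 0.02935 W
P_total = P_R1 + P_R2 + P_R3 + P_R4 = 0.05396 W

Final answer: 0.05396 W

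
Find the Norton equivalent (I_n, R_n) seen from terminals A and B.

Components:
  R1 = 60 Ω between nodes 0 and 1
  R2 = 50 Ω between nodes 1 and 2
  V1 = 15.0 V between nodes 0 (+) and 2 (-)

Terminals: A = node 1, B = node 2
Find the Thévenin equivalent first; then I_n = V_th/R_th and R_n = R_th.
Step 1 — V_th is the open-circuit voltage V_A - V_B (nothing connected across the terminals).
Nodal analysis, taking node 2 as the 0 V reference.
Source V1 fixes V_0 = 15 V.
KCL at each unknown node (sum of currents leaving = 0; resistances in Ω):
  Node 1: (V_1 - 15)/60 + (V_1 - 0)/50 = 0
Collecting terms: 0.03667 × V_1 = 0.25  =>  V_1 = 6.818 V
V_th = V_1 - V_2 = 6.818 - 0 = 6.818 V
Step 2 — R_th: zero the source — replace V1 by a short circuit (node 2 merges into node 0) — and find the resistance seen between A (node 1) and B (node 0).
Reduce the network between node 1 (A) and node 0 (B) by series/parallel combination:
  Rp1 = R1 ‖ R2 (parallel, both between nodes 0 and 1) = 1/(1/60 + 1/50) = 27.27 Ω
R_th = 27.27 Ω
I_n = V_th/R_th = 6.818/27.27 = 0.25 A, and R_n = R_th = 27.27 Ω

Final answer: I_n = 0.25 A, R_n = 27.27 Ω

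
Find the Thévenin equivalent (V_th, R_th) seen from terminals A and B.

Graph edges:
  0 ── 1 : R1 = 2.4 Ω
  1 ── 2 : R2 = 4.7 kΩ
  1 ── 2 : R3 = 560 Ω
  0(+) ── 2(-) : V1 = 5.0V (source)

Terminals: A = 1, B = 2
Step 1 — V_th is the open-circuit voltage V_A - V_B (nothing connected across the terminals).
Nodal analysis, taking node 2 as the 0 V reference.
Source V1 fixes V_0 = 5 V.
KCL at each unknown node (sum of currents leaving = 0; resistances in Ω):
  Node 1: (V_1 - 5)/2.4 + (V_1 - 0)/4700 + (V_1 - 0)/560 = 0
Collecting terms: 0.4187 × V_1 = 2.083  =>  V_1 = 4.976 V
V_th = V_1 - V_2 = 4.976 - 0 = 4.976 V
Step 2 — R_th: zero the source — replace V1 by a short circuit (node 2 merges into node 0) — and find the resistance seen between A (node 1) and B (node 0).
Reduce the network between node 1 (A) and node 0 (B) by series/parallel combination:
  Rp1 = R1 ‖ R2 ‖ R3 (parallel, all between nodes 0 and 1) = 1/(1/2.4 + 1/4700 + 1/560) = 2.389 Ω
R_th = 2.389 Ω

Final answer: V_th = 4.976 V, R_th = 2.389 Ω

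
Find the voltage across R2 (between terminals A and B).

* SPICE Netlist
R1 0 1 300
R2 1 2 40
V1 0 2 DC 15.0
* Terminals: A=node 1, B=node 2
R1 and R2 are in series across V1 (node 0 → node 1 → node 2), and the output A–B is taken across R2, so this is a voltage divider.
Series current: I = V1/(R1 + R2) = 15/(300 + 40) = 15/340 = 0.04412 A
V_R2 = I × R2 = V1 × R2/(R1 + R2) = 15 × 40/340 = 1.765 V

Final answer: 1.765 V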